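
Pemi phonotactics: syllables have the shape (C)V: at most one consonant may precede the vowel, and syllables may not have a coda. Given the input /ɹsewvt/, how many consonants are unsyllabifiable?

Syllabifying with onset maximization leaves /ɹ/, /w/, /v/, /t/ stranded (no codas are permitted; onsets are limited to one consonant).

4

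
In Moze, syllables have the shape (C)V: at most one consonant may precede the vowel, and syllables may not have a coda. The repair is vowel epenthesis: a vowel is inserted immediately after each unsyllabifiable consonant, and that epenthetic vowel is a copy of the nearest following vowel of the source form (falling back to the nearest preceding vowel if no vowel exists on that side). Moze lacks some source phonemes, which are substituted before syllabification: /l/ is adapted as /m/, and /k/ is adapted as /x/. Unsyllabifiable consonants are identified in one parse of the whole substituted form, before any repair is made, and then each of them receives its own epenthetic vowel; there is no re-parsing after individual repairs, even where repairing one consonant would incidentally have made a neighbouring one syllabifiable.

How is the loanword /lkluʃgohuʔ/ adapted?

Substitution: /l/ → /m/, /k/ → /x/, giving /mxmuʃgohuʔ/.
The consonants /m/, /x/, /ʃ/, /ʔ/ cannot be parsed into a legal (C)V syllable (no codas are permitted; onsets are limited to one consonant).
Inserting the epenthetic vowel yields /m/ → /mu/, /x/ → /xu/, /ʃ/ → /ʃo/, /ʔ/ → /ʔu/.

muxumuʃogohuʔu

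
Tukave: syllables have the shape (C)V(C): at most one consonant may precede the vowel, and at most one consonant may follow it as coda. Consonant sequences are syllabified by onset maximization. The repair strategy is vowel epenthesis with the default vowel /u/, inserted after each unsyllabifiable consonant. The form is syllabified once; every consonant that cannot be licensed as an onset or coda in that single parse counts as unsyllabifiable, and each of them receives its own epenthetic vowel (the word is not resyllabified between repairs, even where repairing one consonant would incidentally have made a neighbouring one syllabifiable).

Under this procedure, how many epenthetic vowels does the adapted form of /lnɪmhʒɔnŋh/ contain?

The unsyllabifiable consonants are /l/, /h/, /ŋ/, /h/; each receives one epenthetic vowel.

4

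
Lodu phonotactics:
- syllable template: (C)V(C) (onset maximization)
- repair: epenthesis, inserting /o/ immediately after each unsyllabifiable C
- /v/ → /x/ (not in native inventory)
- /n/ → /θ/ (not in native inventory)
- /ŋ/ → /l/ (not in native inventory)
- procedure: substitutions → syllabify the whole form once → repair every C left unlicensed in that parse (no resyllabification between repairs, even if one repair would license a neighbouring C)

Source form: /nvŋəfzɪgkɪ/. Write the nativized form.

θoxoləfzɪgkɪ

Substitution: /n/ → /θ/, /v/ → /x/, /ŋ/ → /l/, giving /θxləfzɪgkɪ/.
The consonants /θ/, /x/ cannot be parsed into a legal (C)V(C) syllable (at most one coda consonant is licensed; onsets are limited to one consonant).
Each unlicensed consonant becomes the onset of a new syllable: /θ/ → /θo/, /x/ → /xo/.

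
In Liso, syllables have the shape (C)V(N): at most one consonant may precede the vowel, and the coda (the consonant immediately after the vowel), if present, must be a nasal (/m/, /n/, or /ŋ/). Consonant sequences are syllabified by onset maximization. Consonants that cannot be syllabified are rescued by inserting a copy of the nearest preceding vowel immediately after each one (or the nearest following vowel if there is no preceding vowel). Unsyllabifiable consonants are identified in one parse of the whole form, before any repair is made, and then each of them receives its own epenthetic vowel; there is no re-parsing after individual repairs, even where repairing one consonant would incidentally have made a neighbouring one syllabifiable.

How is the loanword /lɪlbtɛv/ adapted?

lɪlɪbɪtɛvɛ

Under (C)V(N), the unsyllabifiable consonants are /l/, /b/, /v/ (only a nasal (/m/, /n/, or /ŋ/) is licensed in coda position; onsets are limited to one consonant).
Each unlicensed consonant becomes the onset of a new syllable: /l/ → /lɪ/, /b/ → /bɪ/, /v/ → /vɛ/.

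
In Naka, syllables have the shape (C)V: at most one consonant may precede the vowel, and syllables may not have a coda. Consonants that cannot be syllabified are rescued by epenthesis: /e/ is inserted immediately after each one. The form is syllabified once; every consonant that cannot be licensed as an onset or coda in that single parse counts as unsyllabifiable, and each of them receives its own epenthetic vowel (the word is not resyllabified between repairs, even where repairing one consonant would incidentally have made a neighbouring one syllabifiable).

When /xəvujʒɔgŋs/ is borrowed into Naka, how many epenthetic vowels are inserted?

4

The unsyllabifiable consonants are /j/, /g/, /ŋ/, /s/; each receives one epenthetic vowel.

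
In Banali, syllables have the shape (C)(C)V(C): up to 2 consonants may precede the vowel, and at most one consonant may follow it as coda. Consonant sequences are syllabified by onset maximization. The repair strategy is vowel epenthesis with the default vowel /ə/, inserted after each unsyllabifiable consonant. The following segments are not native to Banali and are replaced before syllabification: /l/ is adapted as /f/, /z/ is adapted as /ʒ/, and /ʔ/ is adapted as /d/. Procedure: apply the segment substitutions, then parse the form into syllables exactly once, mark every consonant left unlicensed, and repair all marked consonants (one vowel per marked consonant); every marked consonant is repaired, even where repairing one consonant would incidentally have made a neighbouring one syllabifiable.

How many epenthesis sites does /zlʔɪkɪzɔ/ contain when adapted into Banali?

1

After substitution the input is /ʒfdɪkɪʒɔ/.
The unsyllabifiable consonants are /ʒ/; each receives one epenthetic vowel.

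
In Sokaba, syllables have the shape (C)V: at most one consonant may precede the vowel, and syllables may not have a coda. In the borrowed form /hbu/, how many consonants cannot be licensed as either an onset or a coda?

1

The consonants /h/ cannot be parsed into a legal (C)V syllable (no codas are permitted; onsets are limited to one consonant).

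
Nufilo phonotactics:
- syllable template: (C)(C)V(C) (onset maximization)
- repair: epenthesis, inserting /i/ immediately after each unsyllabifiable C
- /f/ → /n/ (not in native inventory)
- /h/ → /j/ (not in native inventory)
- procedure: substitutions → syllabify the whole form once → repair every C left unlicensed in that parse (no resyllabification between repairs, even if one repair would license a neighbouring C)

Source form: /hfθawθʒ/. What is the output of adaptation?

Substitution: /h/ → /j/, /f/ → /n/, giving /jnθawθʒ/.
The consonants /j/, /θ/, /ʒ/ cannot be parsed into a legal (C)(C)V(C) syllable (at most one coda consonant is licensed; onsets may contain at most 2 consonants).
Each unlicensed consonant becomes the onset of a new syllable: /j/ → /ji/, /θ/ → /θi/, /ʒ/ → /ʒi/.

jinθawθiʒi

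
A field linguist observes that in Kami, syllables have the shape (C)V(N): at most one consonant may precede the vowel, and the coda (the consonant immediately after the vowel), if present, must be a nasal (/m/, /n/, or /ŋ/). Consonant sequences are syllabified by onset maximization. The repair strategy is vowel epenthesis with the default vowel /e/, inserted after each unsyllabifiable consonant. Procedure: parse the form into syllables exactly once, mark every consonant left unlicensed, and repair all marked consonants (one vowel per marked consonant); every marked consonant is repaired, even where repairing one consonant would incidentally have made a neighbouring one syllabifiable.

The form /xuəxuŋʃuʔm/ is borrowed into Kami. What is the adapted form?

Under (C)V(N), the unsyllabifiable consonants are /ʔ/, /m/ (only a nasal (/m/, /n/, or /ŋ/) is licensed in coda position; onsets are limited to one consonant).
Each unlicensed consonant becomes the onset of a new syllable: /ʔ/ → /ʔe/, /m/ → /me/.

xuəxuŋʃuʔeme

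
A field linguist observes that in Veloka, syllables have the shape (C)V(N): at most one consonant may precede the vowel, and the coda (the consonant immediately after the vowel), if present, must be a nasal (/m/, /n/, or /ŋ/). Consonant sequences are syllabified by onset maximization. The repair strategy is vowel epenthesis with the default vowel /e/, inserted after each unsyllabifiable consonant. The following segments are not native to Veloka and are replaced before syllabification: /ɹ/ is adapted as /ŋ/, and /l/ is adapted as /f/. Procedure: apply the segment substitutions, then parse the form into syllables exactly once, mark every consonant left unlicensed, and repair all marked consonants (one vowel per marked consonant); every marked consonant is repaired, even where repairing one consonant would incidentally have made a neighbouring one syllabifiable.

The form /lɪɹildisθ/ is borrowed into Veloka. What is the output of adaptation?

fɪŋifediseθe

Substitution: /l/ → /f/, /ɹ/ → /ŋ/, giving /fɪŋifdisθ/.
Under (C)V(N), the unsyllabifiable consonants are /f/, /s/, /θ/ (only a nasal (/m/, /n/, or /ŋ/) is licensed in coda position; onsets are limited to one consonant).
Each unlicensed consonant becomes the onset of a new syllable: /f/ → /fe/, /s/ → /se/, /θ/ → /θe/.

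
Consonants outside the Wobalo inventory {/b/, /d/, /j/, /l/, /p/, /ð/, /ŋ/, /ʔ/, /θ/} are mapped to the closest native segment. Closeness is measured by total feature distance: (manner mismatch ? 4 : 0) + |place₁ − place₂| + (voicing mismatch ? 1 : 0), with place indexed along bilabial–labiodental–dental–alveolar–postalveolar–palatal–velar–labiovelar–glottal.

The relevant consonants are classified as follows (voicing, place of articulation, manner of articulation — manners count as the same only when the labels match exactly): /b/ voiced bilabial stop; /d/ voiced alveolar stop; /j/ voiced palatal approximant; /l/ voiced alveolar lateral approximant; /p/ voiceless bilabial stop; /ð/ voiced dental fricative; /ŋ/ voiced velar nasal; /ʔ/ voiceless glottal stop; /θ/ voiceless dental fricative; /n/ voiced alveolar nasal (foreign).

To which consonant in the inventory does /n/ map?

/ŋ/ is closest: same manner (nasal), place distance 3 (alveolar→velar), same voicing; total 3. Next closest is /d/ at distance 4.

ŋ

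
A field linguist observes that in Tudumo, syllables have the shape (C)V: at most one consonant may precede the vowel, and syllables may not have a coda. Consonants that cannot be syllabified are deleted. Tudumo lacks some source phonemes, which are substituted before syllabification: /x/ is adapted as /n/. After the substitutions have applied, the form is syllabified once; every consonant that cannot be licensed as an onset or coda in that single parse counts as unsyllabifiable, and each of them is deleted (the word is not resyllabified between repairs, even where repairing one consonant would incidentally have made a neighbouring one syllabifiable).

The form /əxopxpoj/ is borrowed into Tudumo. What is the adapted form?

ənopo

Substitution: /x/ → /n/, giving /ənopnpoj/.
The consonants /p/, /n/, /j/ cannot be parsed into a legal (C)V syllable (no codas are permitted; onsets are limited to one consonant).
Each unlicensed consonant is deleted: /p/, /n/, /j/.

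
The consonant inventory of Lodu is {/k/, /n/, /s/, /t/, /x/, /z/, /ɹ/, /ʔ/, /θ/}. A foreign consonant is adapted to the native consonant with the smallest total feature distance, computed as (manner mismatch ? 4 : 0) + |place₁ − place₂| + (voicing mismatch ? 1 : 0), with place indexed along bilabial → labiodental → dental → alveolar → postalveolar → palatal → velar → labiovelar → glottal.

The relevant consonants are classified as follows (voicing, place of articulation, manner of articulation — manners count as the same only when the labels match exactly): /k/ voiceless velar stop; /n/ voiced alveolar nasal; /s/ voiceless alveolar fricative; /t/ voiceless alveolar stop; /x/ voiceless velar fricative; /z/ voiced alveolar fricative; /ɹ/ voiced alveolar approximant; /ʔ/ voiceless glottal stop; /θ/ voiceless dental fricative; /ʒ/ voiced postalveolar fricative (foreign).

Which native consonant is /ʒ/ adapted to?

/z/ is closest: same manner (fricative), place distance 1 (postalveolar→alveolar), same voicing; total 1. Next closest is /s/ at distance 2.

z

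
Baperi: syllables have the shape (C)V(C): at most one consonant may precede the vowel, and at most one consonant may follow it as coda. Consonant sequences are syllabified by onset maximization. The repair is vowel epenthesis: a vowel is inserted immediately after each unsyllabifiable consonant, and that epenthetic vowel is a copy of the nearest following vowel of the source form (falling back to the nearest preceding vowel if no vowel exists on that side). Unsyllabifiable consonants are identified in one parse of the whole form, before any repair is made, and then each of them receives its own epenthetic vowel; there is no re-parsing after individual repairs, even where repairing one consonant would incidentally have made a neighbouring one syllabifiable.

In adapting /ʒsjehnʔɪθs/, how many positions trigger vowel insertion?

The unsyllabifiable consonants are /ʒ/, /s/, /n/, /s/; each receives one epenthetic vowel.

4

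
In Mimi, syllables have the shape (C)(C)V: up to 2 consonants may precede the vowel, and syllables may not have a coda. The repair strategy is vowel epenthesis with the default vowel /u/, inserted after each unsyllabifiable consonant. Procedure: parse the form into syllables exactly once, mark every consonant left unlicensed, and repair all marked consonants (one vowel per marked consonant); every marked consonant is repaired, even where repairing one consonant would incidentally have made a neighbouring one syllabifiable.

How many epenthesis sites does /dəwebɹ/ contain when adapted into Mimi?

The unsyllabifiable consonants are /b/, /ɹ/; each receives one epenthetic vowel.

2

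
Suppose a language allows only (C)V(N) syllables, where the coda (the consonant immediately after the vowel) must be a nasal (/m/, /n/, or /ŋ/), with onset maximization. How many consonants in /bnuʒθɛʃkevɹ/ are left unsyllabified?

Under (C)V(N), the unsyllabifiable consonants are /b/, /ʒ/, /ʃ/, /v/, /ɹ/ (only a nasal (/m/, /n/, or /ŋ/) is licensed in coda position; onsets are limited to one consonant).

5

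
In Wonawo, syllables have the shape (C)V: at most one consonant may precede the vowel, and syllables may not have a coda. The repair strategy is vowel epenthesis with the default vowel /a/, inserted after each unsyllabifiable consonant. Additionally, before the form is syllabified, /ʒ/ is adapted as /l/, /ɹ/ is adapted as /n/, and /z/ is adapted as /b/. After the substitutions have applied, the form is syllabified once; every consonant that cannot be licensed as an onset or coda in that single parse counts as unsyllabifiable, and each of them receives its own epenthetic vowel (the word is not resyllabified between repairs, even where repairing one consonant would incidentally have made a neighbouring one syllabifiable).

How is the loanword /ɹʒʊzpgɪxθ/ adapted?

Substitution: /ɹ/ → /n/, /ʒ/ → /l/, /z/ → /b/, giving /nlʊbpgɪxθ/.
Syllabifying with onset maximization leaves /n/, /b/, /p/, /x/, /θ/ stranded (no codas are permitted; onsets are limited to one consonant).
Each unlicensed consonant becomes the onset of a new syllable: /n/ → /na/, /b/ → /ba/, /p/ → /pa/, /x/ → /xa/, /θ/ → /θa/.

nalʊbapagɪxaθa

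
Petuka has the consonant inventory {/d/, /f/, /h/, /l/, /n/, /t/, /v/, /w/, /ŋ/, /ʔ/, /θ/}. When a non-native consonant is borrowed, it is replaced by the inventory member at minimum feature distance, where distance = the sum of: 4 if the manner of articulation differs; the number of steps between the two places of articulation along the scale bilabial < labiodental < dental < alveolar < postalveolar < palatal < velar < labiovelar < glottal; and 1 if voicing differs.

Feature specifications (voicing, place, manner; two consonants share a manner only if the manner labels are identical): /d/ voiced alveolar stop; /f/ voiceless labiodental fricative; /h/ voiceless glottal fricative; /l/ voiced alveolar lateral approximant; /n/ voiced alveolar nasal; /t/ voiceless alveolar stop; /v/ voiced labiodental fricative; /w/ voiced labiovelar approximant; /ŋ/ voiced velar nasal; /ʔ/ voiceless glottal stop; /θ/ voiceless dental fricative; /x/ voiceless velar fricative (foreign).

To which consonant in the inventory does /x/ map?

/h/ is closest: same manner (fricative), place distance 2 (velar→glottal), same voicing; total 2. Next closest is /θ/ at distance 4.

h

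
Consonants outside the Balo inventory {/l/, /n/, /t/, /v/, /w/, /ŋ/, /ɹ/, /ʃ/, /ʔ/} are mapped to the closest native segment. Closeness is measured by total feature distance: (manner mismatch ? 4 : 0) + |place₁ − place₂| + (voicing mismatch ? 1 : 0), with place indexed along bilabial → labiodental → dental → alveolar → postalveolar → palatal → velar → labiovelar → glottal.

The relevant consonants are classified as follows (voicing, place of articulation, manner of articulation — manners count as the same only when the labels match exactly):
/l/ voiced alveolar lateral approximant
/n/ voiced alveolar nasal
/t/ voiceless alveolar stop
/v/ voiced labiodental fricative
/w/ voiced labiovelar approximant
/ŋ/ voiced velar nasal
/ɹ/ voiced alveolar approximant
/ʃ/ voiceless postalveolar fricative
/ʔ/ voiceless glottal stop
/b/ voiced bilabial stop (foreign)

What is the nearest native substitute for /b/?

t

/t/ is closest: same manner (stop), place distance 3 (bilabial→alveolar), voicing differs (+1); total 4. Next closest is /v/ at distance 5.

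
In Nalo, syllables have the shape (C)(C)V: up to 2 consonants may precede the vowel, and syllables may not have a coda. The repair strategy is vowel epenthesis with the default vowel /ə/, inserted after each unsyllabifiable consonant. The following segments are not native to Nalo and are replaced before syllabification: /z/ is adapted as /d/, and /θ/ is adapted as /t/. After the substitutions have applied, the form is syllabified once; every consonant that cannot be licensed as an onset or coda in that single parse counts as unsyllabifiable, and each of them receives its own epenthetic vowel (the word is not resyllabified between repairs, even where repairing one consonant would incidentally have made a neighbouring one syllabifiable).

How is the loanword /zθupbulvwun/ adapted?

dtupbuləvwunə

Substitution: /z/ → /d/, /θ/ → /t/, giving /dtupbulvwun/.
Under (C)(C)V, the unsyllabifiable consonants are /l/, /n/ (no codas are permitted; onsets may contain at most 2 consonants).
Inserting the epenthetic vowel yields /l/ → /lə/, /n/ → /nə/.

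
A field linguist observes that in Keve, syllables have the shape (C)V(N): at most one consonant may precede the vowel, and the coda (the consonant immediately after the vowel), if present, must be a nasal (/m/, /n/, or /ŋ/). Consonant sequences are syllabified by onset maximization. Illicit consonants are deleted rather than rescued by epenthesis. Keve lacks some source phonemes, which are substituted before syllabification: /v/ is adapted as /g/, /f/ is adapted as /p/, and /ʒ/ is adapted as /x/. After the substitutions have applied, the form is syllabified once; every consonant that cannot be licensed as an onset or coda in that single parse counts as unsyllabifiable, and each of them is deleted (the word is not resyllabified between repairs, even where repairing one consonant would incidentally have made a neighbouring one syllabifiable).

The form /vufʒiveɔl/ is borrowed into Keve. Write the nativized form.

Substitution: /v/ → /g/, /f/ → /p/, /ʒ/ → /x/, giving /gupxigeɔl/.
The consonants /p/, /l/ cannot be parsed into a legal (C)V(N) syllable (only a nasal (/m/, /n/, or /ŋ/) is licensed in coda position; onsets are limited to one consonant).
Deletion applies to /p/, /l/.

guxigeɔ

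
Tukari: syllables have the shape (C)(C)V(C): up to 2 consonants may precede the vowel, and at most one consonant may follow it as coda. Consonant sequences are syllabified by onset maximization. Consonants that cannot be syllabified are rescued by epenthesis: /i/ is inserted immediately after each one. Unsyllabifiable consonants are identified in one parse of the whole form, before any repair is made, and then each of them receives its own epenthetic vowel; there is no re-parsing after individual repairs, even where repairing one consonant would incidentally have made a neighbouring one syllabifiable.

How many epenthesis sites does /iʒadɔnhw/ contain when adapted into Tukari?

The unsyllabifiable consonants are /h/, /w/; each receives one epenthetic vowel.

2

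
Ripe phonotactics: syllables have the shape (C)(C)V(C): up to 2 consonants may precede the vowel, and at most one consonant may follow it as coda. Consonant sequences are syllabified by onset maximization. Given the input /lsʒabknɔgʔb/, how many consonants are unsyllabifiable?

3

Syllabifying with onset maximization leaves /l/, /ʔ/, /b/ stranded (at most one coda consonant is licensed; onsets may contain at most 2 consonants).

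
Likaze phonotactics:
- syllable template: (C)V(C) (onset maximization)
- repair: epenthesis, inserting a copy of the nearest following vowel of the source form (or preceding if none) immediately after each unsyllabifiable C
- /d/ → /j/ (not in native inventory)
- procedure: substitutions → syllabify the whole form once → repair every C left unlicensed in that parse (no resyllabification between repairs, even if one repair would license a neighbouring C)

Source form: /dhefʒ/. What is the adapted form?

Substitution: /d/ → /j/, giving /jhefʒ/.
Under (C)V(C), the unsyllabifiable consonants are /j/, /ʒ/ (at most one coda consonant is licensed; onsets are limited to one consonant).
Each unlicensed consonant becomes the onset of a new syllable: /j/ → /je/, /ʒ/ → /ʒe/.

jehefʒe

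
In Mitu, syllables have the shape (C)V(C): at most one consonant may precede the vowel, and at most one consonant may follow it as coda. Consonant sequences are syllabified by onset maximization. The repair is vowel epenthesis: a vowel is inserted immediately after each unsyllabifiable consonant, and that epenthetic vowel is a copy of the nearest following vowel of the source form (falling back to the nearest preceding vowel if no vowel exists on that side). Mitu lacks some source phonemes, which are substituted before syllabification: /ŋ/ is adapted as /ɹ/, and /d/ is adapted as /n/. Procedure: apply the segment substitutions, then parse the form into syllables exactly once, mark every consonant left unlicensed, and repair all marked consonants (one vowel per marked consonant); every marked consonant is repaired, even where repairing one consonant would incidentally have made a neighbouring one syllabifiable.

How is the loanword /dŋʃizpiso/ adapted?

Substitution: /d/ → /n/, /ŋ/ → /ɹ/, giving /nɹʃizpiso/.
Under (C)V(C), the unsyllabifiable consonants are /n/, /ɹ/ (at most one coda consonant is licensed; onsets are limited to one consonant).
Epenthesis after each stranded consonant: /n/ → /ni/, /ɹ/ → /ɹi/.

niɹiʃizpiso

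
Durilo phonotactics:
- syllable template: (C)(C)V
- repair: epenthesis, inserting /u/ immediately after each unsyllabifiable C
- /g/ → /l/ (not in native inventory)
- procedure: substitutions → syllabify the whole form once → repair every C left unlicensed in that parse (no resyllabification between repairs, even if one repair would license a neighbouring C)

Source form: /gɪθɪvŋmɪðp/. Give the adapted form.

lɪθɪvuŋmɪðupu

Substitution: /g/ → /l/, giving /lɪθɪvŋmɪðp/.
The consonants /v/, /ð/, /p/ cannot be parsed into a legal (C)(C)V syllable (no codas are permitted; onsets may contain at most 2 consonants).
Epenthesis after each stranded consonant: /v/ → /vu/, /ð/ → /ðu/, /p/ → /pu/.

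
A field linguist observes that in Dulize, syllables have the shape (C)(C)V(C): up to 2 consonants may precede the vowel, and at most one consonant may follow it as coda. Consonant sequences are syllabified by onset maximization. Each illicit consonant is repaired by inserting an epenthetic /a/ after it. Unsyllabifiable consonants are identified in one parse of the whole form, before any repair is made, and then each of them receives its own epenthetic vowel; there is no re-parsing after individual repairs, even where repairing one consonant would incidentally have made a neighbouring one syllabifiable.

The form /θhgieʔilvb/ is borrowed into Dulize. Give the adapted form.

θahgieʔilvaba

Under (C)(C)V(C), the unsyllabifiable consonants are /θ/, /v/, /b/ (at most one coda consonant is licensed; onsets may contain at most 2 consonants).
Inserting the epenthetic vowel yields /θ/ → /θa/, /v/ → /va/, /b/ → /ba/.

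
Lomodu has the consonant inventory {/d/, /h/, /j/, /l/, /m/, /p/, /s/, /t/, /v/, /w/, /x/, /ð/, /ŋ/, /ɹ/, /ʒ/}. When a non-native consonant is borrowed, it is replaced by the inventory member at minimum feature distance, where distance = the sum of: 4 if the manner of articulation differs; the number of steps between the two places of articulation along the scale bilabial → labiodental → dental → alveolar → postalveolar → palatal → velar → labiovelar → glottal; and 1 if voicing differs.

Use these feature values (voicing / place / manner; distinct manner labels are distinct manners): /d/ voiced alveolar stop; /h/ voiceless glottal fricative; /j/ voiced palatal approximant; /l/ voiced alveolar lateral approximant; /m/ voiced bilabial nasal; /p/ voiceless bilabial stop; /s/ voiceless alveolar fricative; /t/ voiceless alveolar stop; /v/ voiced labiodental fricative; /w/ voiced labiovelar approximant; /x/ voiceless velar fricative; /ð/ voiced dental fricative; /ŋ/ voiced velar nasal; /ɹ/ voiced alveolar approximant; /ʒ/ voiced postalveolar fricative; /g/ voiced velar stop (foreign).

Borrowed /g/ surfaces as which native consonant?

d

/d/ is closest: same manner (stop), place distance 3 (velar→alveolar), same voicing; total 3. Next closest is /t/ at distance 4.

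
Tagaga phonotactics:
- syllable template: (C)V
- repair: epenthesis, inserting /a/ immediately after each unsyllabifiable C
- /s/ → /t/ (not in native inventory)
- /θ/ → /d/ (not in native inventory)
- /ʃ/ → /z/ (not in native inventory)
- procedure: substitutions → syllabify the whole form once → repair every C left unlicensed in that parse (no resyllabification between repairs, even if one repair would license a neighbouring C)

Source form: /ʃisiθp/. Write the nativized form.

Substitution: /ʃ/ → /z/, /s/ → /t/, /θ/ → /d/, giving /zitidp/.
Under (C)V, the unsyllabifiable consonants are /d/, /p/ (no codas are permitted; onsets are limited to one consonant).
Each unlicensed consonant becomes the onset of a new syllable: /d/ → /da/, /p/ → /pa/.

zitidapa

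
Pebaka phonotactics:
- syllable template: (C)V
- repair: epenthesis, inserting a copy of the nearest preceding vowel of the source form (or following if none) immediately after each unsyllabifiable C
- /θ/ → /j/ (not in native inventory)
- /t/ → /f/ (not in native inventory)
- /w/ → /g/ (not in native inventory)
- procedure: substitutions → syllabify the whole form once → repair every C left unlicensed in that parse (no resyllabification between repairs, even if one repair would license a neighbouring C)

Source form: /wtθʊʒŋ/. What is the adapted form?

Substitution: /w/ → /g/, /t/ → /f/, /θ/ → /j/, giving /gfjʊʒŋ/.
The consonants /g/, /f/, /ʒ/, /ŋ/ cannot be parsed into a legal (C)V syllable (no codas are permitted; onsets are limited to one consonant).
Epenthesis after each stranded consonant: /g/ → /gʊ/, /f/ → /fʊ/, /ʒ/ → /ʒʊ/, /ŋ/ → /ŋʊ/.

gʊfʊjʊʒʊŋʊ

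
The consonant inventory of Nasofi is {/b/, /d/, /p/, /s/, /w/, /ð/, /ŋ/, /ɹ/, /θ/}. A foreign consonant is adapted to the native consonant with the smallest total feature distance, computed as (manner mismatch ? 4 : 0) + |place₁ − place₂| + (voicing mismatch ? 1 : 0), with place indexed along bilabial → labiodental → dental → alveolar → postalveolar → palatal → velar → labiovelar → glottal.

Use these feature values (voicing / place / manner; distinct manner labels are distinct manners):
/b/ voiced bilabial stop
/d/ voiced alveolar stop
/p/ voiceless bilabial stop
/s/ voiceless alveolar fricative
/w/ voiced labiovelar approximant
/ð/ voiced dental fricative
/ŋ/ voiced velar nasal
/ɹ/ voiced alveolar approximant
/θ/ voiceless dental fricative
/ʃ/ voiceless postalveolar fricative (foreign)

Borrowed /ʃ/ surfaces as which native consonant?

s

/s/ is closest: same manner (fricative), place distance 1 (postalveolar→alveolar), same voicing; total 1. Next closest is /θ/ at distance 2.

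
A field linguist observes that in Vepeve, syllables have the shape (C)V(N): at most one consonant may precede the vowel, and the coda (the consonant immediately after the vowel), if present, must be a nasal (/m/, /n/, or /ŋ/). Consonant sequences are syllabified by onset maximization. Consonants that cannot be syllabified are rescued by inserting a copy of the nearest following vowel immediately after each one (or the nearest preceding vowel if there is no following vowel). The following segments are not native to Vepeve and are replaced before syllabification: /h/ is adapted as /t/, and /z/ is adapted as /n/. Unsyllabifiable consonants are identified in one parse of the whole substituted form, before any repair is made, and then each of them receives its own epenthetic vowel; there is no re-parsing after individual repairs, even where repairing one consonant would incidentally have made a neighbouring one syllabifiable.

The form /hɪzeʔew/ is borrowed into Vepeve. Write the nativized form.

tɪneʔewe

Substitution: /h/ → /t/, /z/ → /n/, giving /tɪneʔew/.
Under (C)V(N), the unsyllabifiable consonants are /w/ (only a nasal (/m/, /n/, or /ŋ/) is licensed in coda position; onsets are limited to one consonant).
Each unlicensed consonant becomes the onset of a new syllable: /w/ → /we/.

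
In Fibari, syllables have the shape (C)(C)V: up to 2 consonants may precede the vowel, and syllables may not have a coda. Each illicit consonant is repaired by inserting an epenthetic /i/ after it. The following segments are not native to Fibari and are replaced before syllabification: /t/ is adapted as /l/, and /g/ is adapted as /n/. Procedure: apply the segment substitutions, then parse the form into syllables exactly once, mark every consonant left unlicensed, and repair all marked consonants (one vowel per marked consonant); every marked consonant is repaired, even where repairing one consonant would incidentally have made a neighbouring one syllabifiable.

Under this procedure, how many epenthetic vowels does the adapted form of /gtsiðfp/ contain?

After substitution the input is /nlsiðfp/.
The unsyllabifiable consonants are /n/, /ð/, /f/, /p/; each receives one epenthetic vowel.

4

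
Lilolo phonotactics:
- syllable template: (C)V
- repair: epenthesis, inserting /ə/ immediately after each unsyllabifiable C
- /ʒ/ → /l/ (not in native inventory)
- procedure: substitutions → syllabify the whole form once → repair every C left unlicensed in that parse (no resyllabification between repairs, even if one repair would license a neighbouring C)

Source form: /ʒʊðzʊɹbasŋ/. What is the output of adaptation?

Substitution: /ʒ/ → /l/, giving /lʊðzʊɹbasŋ/.
Syllabifying with onset maximization leaves /ð/, /ɹ/, /s/, /ŋ/ stranded (no codas are permitted; onsets are limited to one consonant).
Each unlicensed consonant becomes the onset of a new syllable: /ð/ → /ðə/, /ɹ/ → /ɹə/, /s/ → /sə/, /ŋ/ → /ŋə/.

lʊðəzʊɹəbasəŋə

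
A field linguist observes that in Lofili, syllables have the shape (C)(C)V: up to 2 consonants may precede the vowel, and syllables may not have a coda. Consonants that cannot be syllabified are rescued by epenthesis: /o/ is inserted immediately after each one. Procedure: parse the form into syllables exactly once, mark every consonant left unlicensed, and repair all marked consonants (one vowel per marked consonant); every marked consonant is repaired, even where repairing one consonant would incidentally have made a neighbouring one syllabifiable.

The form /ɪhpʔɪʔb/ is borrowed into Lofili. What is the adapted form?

ɪhopʔɪʔobo

The consonants /h/, /ʔ/, /b/ cannot be parsed into a legal (C)(C)V syllable (no codas are permitted; onsets may contain at most 2 consonants).
Inserting the epenthetic vowel yields /h/ → /ho/, /ʔ/ → /ʔo/, /b/ → /bo/.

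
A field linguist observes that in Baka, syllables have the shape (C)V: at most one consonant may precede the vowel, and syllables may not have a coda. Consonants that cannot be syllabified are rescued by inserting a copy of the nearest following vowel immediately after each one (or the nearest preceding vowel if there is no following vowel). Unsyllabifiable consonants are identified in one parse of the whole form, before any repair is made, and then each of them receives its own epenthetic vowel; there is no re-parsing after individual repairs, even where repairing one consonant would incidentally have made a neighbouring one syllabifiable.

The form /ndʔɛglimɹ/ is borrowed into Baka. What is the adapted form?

The consonants /n/, /d/, /g/, /m/, /ɹ/ cannot be parsed into a legal (C)V syllable (no codas are permitted; onsets are limited to one consonant).
Epenthesis after each stranded consonant: /n/ → /nɛ/, /d/ → /dɛ/, /g/ → /gi/, /m/ → /mi/, /ɹ/ → /ɹi/.

nɛdɛʔɛgilimiɹi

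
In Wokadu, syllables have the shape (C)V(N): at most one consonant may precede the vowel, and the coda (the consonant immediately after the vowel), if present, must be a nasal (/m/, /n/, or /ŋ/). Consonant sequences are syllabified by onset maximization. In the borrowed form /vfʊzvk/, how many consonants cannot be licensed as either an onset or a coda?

Syllabifying with onset maximization leaves /v/, /z/, /v/, /k/ stranded (only a nasal (/m/, /n/, or /ŋ/) is licensed in coda position; onsets are limited to one consonant).

4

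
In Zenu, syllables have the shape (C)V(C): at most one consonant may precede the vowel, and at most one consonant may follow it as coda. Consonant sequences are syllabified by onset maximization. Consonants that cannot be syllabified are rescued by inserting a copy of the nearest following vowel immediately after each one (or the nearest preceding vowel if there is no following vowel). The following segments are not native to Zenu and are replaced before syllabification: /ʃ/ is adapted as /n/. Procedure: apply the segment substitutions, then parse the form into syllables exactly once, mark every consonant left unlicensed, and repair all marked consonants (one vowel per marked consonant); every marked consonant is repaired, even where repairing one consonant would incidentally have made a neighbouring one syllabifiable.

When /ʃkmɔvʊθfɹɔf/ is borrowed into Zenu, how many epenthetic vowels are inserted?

3

After substitution the input is /nkmɔvʊθfɹɔf/.
The unsyllabifiable consonants are /n/, /k/, /f/; each receives one epenthetic vowel.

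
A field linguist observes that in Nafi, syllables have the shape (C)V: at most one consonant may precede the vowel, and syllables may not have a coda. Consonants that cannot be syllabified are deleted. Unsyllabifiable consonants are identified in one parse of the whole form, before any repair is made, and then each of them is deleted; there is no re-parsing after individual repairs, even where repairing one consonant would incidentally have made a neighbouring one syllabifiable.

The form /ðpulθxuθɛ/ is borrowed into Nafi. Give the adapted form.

Under (C)V, the unsyllabifiable consonants are /ð/, /l/, /θ/ (no codas are permitted; onsets are limited to one consonant).
Deleting the stranded consonants removes /ð/, /l/, /θ/.

puxuθɛ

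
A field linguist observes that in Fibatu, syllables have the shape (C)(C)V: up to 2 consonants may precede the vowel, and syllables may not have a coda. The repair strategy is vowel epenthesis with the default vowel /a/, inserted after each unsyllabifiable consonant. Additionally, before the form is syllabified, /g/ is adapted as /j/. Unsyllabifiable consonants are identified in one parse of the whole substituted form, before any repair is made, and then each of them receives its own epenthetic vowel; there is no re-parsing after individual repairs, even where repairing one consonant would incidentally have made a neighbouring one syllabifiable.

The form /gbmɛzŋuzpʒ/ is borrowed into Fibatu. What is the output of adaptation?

Substitution: /g/ → /j/, giving /jbmɛzŋuzpʒ/.
Under (C)(C)V, the unsyllabifiable consonants are /j/, /z/, /p/, /ʒ/ (no codas are permitted; onsets may contain at most 2 consonants).
Inserting the epenthetic vowel yields /j/ → /ja/, /z/ → /za/, /p/ → /pa/, /ʒ/ → /ʒa/.

jabmɛzŋuzapaʒa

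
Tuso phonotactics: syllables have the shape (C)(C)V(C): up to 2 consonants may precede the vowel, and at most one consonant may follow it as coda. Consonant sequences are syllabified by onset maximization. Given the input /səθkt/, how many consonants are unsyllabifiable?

2

Under (C)(C)V(C), the unsyllabifiable consonants are /k/, /t/ (at most one coda consonant is licensed; onsets may contain at most 2 consonants).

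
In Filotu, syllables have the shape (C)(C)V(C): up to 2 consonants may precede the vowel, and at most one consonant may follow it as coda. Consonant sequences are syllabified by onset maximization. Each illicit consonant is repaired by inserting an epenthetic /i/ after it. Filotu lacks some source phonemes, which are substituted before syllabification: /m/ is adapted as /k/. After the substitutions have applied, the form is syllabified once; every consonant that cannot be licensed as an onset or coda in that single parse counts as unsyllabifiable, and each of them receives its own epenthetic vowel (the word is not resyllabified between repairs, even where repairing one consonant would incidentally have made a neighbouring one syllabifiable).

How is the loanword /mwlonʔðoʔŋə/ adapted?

Substitution: /m/ → /k/, giving /kwlonʔðoʔŋə/.
Under (C)(C)V(C), the unsyllabifiable consonants are /k/ (at most one coda consonant is licensed; onsets may contain at most 2 consonants).
Epenthesis after each stranded consonant: /k/ → /ki/.

kiwlonʔðoʔŋə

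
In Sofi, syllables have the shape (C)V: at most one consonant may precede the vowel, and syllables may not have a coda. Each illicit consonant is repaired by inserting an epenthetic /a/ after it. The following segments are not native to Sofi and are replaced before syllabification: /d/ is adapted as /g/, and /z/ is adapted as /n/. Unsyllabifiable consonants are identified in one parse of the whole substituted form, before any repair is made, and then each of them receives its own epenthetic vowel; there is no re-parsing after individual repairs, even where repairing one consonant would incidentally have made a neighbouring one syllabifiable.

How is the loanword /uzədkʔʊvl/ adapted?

unəgakaʔʊvala

Substitution: /z/ → /n/, /d/ → /g/, giving /unəgkʔʊvl/.
Syllabifying with onset maximization leaves /g/, /k/, /v/, /l/ stranded (no codas are permitted; onsets are limited to one consonant).
Epenthesis after each stranded consonant: /g/ → /ga/, /k/ → /ka/, /v/ → /va/, /l/ → /la/.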